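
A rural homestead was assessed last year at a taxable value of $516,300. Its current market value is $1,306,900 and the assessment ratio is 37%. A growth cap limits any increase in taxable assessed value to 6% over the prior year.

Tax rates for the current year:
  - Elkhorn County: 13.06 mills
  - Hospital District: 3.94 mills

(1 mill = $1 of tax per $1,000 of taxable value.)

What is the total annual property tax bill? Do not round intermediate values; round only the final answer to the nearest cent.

$8,220.40

Uncapped assessed value = $1,306,900 × 0.37 = $483,553
Cap limit = $516,300 × 1.06 = $547,278
Taxable assessed value = min($483,553, $547,278) = $483,553 (cap does not bind)
Elkhorn County: $483,553 × 0.01306 = $6,315.20218
Hospital District: $483,553 × 0.00394 = $1,905.19882
Total = $8,220.401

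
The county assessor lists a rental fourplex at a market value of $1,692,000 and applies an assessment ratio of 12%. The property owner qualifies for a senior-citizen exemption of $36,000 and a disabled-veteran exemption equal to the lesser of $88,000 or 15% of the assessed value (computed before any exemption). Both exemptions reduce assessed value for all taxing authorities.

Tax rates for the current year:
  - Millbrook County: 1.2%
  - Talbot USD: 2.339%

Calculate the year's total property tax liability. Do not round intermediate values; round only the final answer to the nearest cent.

Assessed value = $1,692,000 × 0.12 = $203,040
Disabled-veteran exemption = min($88,000, 15% × $203,040) = min($88,000, $30,456) = $30,456 (percentage binds)
Taxable value = $203,040 − $36,000 − $30,456 = $136,584
Millbrook County: $136,584 × 0.012 = $1,639.008
Talbot USD: $136,584 × 0.02339 = $3,194.69976
Total = $4,833.70776

$4,833.71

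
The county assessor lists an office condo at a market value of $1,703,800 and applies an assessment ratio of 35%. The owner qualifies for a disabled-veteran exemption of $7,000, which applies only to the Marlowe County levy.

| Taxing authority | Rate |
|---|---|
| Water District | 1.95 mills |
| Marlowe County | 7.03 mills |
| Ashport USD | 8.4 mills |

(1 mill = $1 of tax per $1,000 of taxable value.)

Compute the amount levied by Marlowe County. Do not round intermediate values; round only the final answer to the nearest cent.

$4,142.99

Assessed value = $1,703,800 × 0.35 = $596,330
Marlowe County taxable value = $596,330 − $7,000 = $589,330
Marlowe County levy = $589,330 × 0.00703 = $4,142.9899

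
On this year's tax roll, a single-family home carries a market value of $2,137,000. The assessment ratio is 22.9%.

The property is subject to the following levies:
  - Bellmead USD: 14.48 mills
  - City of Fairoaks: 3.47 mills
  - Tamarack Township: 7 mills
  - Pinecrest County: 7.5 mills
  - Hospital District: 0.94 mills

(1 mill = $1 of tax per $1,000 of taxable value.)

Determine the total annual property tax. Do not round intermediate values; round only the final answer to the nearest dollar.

$16,340

Assessed value = $2,137,000 × 0.229 = $489,373
Bellmead USD: $489,373 × 0.01448 = $7,086.12104
City of Fairoaks: $489,373 × 0.00347 = $1,698.12431
Tamarack Township: $489,373 × 0.007 = $3,425.611
Pinecrest County: $489,373 × 0.0075 = $3,670.2975
Hospital District: $489,373 × 0.00094 = $460.01062
Total = $7,086.12104 + $1,698.12431 + $3,425.611 + $3,670.2975 + $460.01062 = $16,340.16447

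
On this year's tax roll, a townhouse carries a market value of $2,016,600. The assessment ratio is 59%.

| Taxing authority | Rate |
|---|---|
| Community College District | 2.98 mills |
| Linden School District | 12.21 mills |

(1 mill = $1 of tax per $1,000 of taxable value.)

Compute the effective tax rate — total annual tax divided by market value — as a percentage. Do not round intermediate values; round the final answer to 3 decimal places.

0.896%

Assessed value = $2,016,600 × 0.59 = $1,189,794
Community College District: $1,189,794 × 0.00298 = $3,545.58612
Linden School District: $1,189,794 × 0.01221 = $14,527.38474
Total tax = $18,072.97086
Effective rate = $18,072.97086 ÷ $2,016,600 = 0.896% of market value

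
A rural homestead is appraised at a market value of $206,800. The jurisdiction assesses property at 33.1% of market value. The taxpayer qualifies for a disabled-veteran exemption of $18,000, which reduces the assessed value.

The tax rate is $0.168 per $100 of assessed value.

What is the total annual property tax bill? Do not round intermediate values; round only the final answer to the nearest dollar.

$85

Assessed value = $206,800 × 0.331 = $68,450.8
Taxable value = $68,450.8 − $18,000 = $50,450.8
Tax = $50,450.8 × 0.00168 = $84.757344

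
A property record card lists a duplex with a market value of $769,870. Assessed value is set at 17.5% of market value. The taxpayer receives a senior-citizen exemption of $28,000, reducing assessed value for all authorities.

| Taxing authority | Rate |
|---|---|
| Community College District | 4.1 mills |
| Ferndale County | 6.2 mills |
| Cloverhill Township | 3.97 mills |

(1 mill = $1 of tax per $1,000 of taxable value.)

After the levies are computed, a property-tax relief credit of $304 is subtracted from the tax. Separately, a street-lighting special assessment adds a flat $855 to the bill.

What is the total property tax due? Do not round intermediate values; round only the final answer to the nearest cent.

Assessed value = $769,870 × 0.175 = $134,727.25
Taxable value = $134,727.25 − $28,000 = $106,727.25
Community College District: $106,727.25 × 0.0041 = $437.581725
Ferndale County: $106,727.25 × 0.0062 = $661.70895
Cloverhill Township: $106,727.25 × 0.00397 = $423.7071825
Levies subtotal = $1,522.9978575
After credit = $1,522.9978575 − $304 = $1,218.9978575
Total = $1,218.9978575 + $855 = $2,073.9978575

$2,074.00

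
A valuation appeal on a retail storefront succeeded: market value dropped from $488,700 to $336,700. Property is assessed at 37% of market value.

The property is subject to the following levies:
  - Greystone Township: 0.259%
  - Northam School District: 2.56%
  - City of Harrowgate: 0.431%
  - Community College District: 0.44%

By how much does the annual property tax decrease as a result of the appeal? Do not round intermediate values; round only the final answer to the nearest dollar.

$2,075

Old assessed value = $488,700 × 0.37 = $180,819
New assessed value = $336,700 × 0.37 = $124,579
Combined rate = 0.00259 + 0.0256 + 0.00431 + 0.0044 = 0.0369
Old tax = $180,819 × 0.0369 = $6,672.2211
New tax = $124,579 × 0.0369 = $4,596.9651
Reduction = $6,672.2211 − $4,596.9651 = $2,075.256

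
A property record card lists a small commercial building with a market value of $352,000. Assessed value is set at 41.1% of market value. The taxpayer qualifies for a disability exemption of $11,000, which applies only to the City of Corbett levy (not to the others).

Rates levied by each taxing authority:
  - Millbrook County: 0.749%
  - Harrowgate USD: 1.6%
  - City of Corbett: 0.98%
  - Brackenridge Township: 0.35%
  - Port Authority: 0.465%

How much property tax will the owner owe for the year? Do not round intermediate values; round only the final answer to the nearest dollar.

$5,887

Assessed value = $352,000 × 0.411 = $144,672
Millbrook County: $144,672 × 0.00749 = $1,083.59328
Harrowgate USD: $144,672 × 0.016 = $2,314.752
City of Corbett: ($144,672 − $11,000) × 0.0098 = $133,672 × 0.0098 = $1,309.9856
Brackenridge Township: $144,672 × 0.0035 = $506.352
Port Authority: $144,672 × 0.00465 = $672.7248
Total = $5,887.40768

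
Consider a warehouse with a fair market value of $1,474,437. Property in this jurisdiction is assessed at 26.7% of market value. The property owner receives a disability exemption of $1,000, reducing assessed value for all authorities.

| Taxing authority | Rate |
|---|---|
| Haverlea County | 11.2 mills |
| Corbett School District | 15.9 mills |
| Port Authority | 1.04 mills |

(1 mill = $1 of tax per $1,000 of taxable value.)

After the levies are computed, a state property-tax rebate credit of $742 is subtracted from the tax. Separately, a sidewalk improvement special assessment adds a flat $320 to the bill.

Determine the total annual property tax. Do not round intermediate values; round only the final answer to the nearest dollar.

$10,628

Assessed value = $1,474,437 × 0.267 = $393,674.679
Taxable value = $393,674.679 − $1,000 = $392,674.679
Haverlea County: $392,674.679 × 0.0112 = $4,397.9564048
Corbett School District: $392,674.679 × 0.0159 = $6,243.5273961
Port Authority: $392,674.679 × 0.00104 = $408.38166616
Levies subtotal = $11,049.86546706
After credit = $11,049.86546706 − $742 = $10,307.86546706
Total = $10,307.86546706 + $320 = $10,627.86546706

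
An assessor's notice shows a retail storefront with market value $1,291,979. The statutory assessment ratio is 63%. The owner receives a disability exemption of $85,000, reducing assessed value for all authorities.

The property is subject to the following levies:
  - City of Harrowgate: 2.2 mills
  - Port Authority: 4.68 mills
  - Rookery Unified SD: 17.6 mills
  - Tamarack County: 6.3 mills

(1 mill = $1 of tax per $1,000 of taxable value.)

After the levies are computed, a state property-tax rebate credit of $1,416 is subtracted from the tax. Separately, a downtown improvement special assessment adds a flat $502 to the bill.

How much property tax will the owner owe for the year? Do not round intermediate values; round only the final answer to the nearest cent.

$21,522.98

Assessed value = $1,291,979 × 0.63 = $813,946.77
Taxable value = $813,946.77 − $85,000 = $728,946.77
City of Harrowgate: $728,946.77 × 0.0022 = $1,603.682894
Port Authority: $728,946.77 × 0.00468 = $3,411.4708836
Rookery Unified SD: $728,946.77 × 0.0176 = $12,829.463152
Tamarack County: $728,946.77 × 0.0063 = $4,592.364651
Levies subtotal = $22,436.9815806
After credit = $22,436.9815806 − $1,416 = $21,020.9815806
Total = $21,020.9815806 + $502 = $21,522.9815806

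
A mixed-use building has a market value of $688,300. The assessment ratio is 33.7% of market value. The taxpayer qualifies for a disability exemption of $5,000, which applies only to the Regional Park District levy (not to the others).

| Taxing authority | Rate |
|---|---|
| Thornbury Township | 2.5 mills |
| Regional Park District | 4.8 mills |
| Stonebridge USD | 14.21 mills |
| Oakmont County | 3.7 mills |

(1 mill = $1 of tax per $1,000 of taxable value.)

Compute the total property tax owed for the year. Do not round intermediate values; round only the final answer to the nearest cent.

Assessed value = $688,300 × 0.337 = $231,957.1
Thornbury Township: $231,957.1 × 0.0025 = $579.89275
Regional Park District: ($231,957.1 − $5,000) × 0.0048 = $226,957.1 × 0.0048 = $1,089.39408
Stonebridge USD: $231,957.1 × 0.01421 = $3,296.110391
Oakmont County: $231,957.1 × 0.0037 = $858.24127
Total = $5,823.638491

$5,823.64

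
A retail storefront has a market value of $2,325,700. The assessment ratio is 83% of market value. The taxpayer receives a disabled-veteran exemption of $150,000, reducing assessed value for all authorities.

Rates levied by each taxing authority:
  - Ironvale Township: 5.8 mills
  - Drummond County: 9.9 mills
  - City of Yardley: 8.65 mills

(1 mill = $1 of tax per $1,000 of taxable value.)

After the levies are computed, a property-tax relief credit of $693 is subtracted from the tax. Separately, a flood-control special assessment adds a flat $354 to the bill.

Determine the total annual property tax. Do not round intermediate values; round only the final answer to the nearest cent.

Assessed value = $2,325,700 × 0.83 = $1,930,331
Taxable value = $1,930,331 − $150,000 = $1,780,331
Ironvale Township: $1,780,331 × 0.0058 = $10,325.9198
Drummond County: $1,780,331 × 0.0099 = $17,625.2769
City of Yardley: $1,780,331 × 0.00865 = $15,399.86315
Levies subtotal = $43,351.05985
After credit = $43,351.05985 − $693 = $42,658.05985
Total = $42,658.05985 + $354 = $43,012.05985

$43,012.06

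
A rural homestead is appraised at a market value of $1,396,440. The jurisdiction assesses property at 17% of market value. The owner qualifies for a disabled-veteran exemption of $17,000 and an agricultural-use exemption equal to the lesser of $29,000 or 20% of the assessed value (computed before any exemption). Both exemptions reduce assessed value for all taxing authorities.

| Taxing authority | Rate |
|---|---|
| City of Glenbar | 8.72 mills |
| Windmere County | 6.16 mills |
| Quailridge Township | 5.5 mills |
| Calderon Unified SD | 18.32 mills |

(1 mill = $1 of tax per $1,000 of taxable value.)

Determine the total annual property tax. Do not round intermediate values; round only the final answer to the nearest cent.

$7,406.98

Assessed value = $1,396,440 × 0.17 = $237,394.8
Agricultural-use exemption = min($29,000, 20% × $237,394.8) = min($29,000, $47,478.96) = $29,000 (dollar cap binds)
Taxable value = $237,394.8 − $17,000 − $29,000 = $191,394.8
City of Glenbar: $191,394.8 × 0.00872 = $1,668.962656
Windmere County: $191,394.8 × 0.00616 = $1,178.991968
Quailridge Township: $191,394.8 × 0.0055 = $1,052.6714
Calderon Unified SD: $191,394.8 × 0.01832 = $3,506.352736
Total = $7,406.97876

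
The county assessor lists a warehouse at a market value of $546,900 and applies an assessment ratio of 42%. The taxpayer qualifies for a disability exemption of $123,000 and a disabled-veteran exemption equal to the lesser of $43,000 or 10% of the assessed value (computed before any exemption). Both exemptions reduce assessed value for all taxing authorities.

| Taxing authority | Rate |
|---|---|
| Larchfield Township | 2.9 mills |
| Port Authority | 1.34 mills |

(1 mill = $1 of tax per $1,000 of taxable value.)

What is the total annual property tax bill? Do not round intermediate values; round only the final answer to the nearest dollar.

$355

Assessed value = $546,900 × 0.42 = $229,698
Disabled-veteran exemption = min($43,000, 10% × $229,698) = min($43,000, $22,969.8) = $22,969.8 (percentage binds)
Taxable value = $229,698 − $123,000 − $22,969.8 = $83,728.2
Larchfield Township: $83,728.2 × 0.0029 = $242.81178
Port Authority: $83,728.2 × 0.00134 = $112.195788
Total = $355.007568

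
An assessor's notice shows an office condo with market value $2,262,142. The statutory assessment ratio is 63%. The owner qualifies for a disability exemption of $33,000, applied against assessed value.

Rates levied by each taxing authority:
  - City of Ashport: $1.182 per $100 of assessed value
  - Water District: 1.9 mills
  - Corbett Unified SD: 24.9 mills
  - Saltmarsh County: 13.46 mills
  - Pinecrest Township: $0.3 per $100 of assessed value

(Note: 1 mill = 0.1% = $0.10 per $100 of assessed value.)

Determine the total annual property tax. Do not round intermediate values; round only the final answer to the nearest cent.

Assessed value = $2,262,142 × 0.63 = $1,425,149.46
Taxable value = $1,425,149.46 − $33,000 = $1,392,149.46
City of Ashport: $1,392,149.46 × 0.01182 = $16,455.2066172
Water District: $1,392,149.46 × 0.0019 = $2,645.083974
Corbett Unified SD: $1,392,149.46 × 0.0249 = $34,664.521554
Saltmarsh County: $1,392,149.46 × 0.01346 = $18,738.3317316
Pinecrest Township: $1,392,149.46 × 0.003 = $4,176.44838
Total = $76,679.5922568

$76,679.59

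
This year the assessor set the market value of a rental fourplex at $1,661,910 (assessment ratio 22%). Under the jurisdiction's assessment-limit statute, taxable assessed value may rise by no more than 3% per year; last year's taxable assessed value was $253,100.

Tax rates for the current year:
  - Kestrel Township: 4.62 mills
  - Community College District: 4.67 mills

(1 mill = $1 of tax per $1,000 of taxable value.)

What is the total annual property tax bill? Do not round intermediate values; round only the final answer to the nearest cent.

Uncapped assessed value = $1,661,910 × 0.22 = $365,620.2
Cap limit = $253,100 × 1.03 = $260,693
Taxable assessed value = min($365,620.2, $260,693) = $260,693 (cap binds)
Kestrel Township: $260,693 × 0.00462 = $1,204.40166
Community College District: $260,693 × 0.00467 = $1,217.43631
Total = $2,421.83797

$2,421.84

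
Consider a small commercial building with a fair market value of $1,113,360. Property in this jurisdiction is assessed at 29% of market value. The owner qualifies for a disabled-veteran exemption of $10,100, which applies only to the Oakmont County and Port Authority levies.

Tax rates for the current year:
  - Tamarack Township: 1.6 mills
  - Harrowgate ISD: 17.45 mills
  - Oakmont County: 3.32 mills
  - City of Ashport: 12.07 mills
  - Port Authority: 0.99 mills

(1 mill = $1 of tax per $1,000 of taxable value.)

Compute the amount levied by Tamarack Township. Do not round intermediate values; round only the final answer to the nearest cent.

Assessed value = $1,113,360 × 0.29 = $322,874.4
Tamarack Township taxable value = $322,874.4 (exemption does not apply)
Tamarack Township levy = $322,874.4 × 0.0016 = $516.59904

$516.60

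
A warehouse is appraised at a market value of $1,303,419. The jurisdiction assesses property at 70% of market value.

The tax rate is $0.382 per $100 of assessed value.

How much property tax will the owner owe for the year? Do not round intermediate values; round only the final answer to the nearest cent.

$3,485.34

Assessed value = $1,303,419 × 0.7 = $912,393.3
Tax = $912,393.3 × 0.00382 = $3,485.342406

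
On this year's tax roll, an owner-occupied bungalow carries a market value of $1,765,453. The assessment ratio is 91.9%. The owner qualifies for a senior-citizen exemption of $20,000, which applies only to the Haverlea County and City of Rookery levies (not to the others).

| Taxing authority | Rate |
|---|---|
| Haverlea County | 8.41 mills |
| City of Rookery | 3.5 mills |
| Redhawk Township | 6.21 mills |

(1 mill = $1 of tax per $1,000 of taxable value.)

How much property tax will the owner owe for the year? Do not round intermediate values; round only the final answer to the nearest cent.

Assessed value = $1,765,453 × 0.919 = $1,622,451.307
Haverlea County: ($1,622,451.307 − $20,000) × 0.00841 = $1,602,451.307 × 0.00841 = $13,476.61549187
City of Rookery: ($1,622,451.307 − $20,000) × 0.0035 = $1,602,451.307 × 0.0035 = $5,608.5795745
Redhawk Township: $1,622,451.307 × 0.00621 = $10,075.42261647
Total = $29,160.61768284

$29,160.62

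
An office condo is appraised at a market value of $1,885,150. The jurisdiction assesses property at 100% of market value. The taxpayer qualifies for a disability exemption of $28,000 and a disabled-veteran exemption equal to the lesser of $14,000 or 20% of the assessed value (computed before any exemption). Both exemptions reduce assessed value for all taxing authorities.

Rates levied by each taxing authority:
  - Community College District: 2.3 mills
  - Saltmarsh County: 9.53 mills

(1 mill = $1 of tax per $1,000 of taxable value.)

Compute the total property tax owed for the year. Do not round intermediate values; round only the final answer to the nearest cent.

$21,804.46

Assessed value = $1,885,150 × 1 = $1,885,150
Disabled-veteran exemption = min($14,000, 20% × $1,885,150) = min($14,000, $377,030) = $14,000 (dollar cap binds)
Taxable value = $1,885,150 − $28,000 − $14,000 = $1,843,150
Community College District: $1,843,150 × 0.0023 = $4,239.245
Saltmarsh County: $1,843,150 × 0.00953 = $17,565.2195
Total = $21,804.4645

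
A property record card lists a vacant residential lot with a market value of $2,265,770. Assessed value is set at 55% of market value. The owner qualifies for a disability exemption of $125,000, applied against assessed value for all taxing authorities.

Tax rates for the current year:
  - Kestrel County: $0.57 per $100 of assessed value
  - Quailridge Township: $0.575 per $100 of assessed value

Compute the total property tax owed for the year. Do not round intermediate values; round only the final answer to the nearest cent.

Assessed value = $2,265,770 × 0.55 = $1,246,173.5
Taxable value = $1,246,173.5 − $125,000 = $1,121,173.5
Kestrel County: $1,121,173.5 × 0.0057 = $6,390.68895
Quailridge Township: $1,121,173.5 × 0.00575 = $6,446.747625
Total = $6,390.68895 + $6,446.747625 = $12,837.436575

$12,837.44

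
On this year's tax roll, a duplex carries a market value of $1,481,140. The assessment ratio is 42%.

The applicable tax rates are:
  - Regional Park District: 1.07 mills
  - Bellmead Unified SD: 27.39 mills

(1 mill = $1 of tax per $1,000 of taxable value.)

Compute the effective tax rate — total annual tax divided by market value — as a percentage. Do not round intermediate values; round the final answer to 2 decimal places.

1.20%

Assessed value = $1,481,140 × 0.42 = $622,078.8
Regional Park District: $622,078.8 × 0.00107 = $665.624316
Bellmead Unified SD: $622,078.8 × 0.02739 = $17,038.738332
Total tax = $17,704.362648
Effective rate = $17,704.362648 ÷ $1,481,140 = 1.20% of market value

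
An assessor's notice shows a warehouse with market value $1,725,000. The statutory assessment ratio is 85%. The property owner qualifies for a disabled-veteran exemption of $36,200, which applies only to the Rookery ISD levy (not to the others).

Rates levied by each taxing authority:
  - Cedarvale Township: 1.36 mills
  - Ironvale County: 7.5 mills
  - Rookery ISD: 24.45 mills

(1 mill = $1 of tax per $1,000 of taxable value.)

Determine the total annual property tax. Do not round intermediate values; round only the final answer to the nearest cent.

Assessed value = $1,725,000 × 0.85 = $1,466,250
Cedarvale Township: $1,466,250 × 0.00136 = $1,994.1
Ironvale County: $1,466,250 × 0.0075 = $10,996.875
Rookery ISD: ($1,466,250 − $36,200) × 0.02445 = $1,430,050 × 0.02445 = $34,964.7225
Total = $47,955.6975

$47,955.70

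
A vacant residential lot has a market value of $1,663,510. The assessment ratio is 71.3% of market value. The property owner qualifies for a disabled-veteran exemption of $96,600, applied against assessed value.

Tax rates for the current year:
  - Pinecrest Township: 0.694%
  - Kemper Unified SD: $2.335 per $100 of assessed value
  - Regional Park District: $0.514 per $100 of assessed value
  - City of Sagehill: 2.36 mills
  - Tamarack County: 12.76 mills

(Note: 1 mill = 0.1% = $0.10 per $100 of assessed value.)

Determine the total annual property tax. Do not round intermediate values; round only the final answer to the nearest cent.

Assessed value = $1,663,510 × 0.713 = $1,186,082.63
Taxable value = $1,186,082.63 − $96,600 = $1,089,482.63
Pinecrest Township: $1,089,482.63 × 0.00694 = $7,561.0094522
Kemper Unified SD: $1,089,482.63 × 0.02335 = $25,439.4194105
Regional Park District: $1,089,482.63 × 0.00514 = $5,599.9407182
City of Sagehill: $1,089,482.63 × 0.00236 = $2,571.1790068
Tamarack County: $1,089,482.63 × 0.01276 = $13,901.7983588
Total = $55,073.3469465

$55,073.35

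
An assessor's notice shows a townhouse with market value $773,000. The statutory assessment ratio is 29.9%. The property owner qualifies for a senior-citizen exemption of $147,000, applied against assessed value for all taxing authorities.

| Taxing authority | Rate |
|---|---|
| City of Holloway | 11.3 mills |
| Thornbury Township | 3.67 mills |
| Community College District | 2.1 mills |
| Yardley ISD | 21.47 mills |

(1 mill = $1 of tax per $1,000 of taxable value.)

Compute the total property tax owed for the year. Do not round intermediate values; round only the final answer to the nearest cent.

Assessed value = $773,000 × 0.299 = $231,127
Taxable value = $231,127 − $147,000 = $84,127
City of Holloway: $84,127 × 0.0113 = $950.6351
Thornbury Township: $84,127 × 0.00367 = $308.74609
Community College District: $84,127 × 0.0021 = $176.6667
Yardley ISD: $84,127 × 0.02147 = $1,806.20669
Total = $950.6351 + $308.74609 + $176.6667 + $1,806.20669 = $3,242.25458

$3,242.25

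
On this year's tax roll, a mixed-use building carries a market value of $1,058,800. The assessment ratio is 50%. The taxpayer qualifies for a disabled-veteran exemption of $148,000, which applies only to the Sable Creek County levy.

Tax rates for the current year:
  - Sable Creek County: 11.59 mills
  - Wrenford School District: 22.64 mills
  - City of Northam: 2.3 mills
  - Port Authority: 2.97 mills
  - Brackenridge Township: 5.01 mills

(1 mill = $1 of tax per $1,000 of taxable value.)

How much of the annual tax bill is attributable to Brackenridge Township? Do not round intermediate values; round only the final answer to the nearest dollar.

Assessed value = $1,058,800 × 0.5 = $529,400
Brackenridge Township taxable value = $529,400 (exemption does not apply)
Brackenridge Township levy = $529,400 × 0.00501 = $2,652.294

$2,652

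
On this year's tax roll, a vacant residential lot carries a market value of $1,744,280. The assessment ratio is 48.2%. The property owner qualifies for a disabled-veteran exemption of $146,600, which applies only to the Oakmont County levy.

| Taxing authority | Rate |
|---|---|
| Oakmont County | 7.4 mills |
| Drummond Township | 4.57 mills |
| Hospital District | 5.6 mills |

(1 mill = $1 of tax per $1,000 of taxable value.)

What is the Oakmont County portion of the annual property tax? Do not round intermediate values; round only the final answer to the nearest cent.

Assessed value = $1,744,280 × 0.482 = $840,742.96
Oakmont County taxable value = $840,742.96 − $146,600 = $694,142.96
Oakmont County levy = $694,142.96 × 0.0074 = $5,136.657904

$5,136.66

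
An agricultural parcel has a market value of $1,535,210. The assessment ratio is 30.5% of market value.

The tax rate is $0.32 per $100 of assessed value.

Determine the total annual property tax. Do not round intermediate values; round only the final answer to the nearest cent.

$1,498.36

Assessed value = $1,535,210 × 0.305 = $468,239.05
Tax = $468,239.05 × 0.0032 = $1,498.36496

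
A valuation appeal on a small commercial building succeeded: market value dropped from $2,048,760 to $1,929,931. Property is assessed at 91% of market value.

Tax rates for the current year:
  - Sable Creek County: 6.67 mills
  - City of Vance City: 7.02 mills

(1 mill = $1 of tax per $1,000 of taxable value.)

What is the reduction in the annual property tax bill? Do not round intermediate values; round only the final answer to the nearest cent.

$1,480.36

Old assessed value = $2,048,760 × 0.91 = $1,864,371.6
New assessed value = $1,929,931 × 0.91 = $1,756,237.21
Combined rate = 0.00667 + 0.00702 = 0.01369
Old tax = $1,864,371.6 × 0.01369 = $25,523.247204
New tax = $1,756,237.21 × 0.01369 = $24,042.8874049
Reduction = $25,523.247204 − $24,042.8874049 = $1,480.3597991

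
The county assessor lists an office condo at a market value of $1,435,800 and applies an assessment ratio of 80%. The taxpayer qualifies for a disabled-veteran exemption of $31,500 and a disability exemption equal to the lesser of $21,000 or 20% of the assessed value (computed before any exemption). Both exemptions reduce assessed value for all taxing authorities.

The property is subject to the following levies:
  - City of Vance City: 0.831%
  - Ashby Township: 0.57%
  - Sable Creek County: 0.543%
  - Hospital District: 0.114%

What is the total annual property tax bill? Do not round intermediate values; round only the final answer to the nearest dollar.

$22,559

Assessed value = $1,435,800 × 0.8 = $1,148,640
Disability exemption = min($21,000, 20% × $1,148,640) = min($21,000, $229,728) = $21,000 (dollar cap binds)
Taxable value = $1,148,640 − $31,500 − $21,000 = $1,096,140
City of Vance City: $1,096,140 × 0.00831 = $9,108.9234
Ashby Township: $1,096,140 × 0.0057 = $6,247.998
Sable Creek County: $1,096,140 × 0.00543 = $5,952.0402
Hospital District: $1,096,140 × 0.00114 = $1,249.5996
Total = $22,558.5612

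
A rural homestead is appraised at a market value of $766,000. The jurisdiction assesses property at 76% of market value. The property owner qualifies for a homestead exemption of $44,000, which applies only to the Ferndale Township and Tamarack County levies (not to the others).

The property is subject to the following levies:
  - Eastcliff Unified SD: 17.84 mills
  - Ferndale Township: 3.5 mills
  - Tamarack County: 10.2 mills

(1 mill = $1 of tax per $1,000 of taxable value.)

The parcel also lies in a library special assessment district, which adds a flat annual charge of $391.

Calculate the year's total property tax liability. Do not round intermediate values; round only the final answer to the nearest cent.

Assessed value = $766,000 × 0.76 = $582,160
Eastcliff Unified SD: $582,160 × 0.01784 = $10,385.7344
Ferndale Township: ($582,160 − $44,000) × 0.0035 = $538,160 × 0.0035 = $1,883.56
Tamarack County: ($582,160 − $44,000) × 0.0102 = $538,160 × 0.0102 = $5,489.232
Levies subtotal = $17,758.5264
Total = $17,758.5264 + $391 = $18,149.5264

$18,149.53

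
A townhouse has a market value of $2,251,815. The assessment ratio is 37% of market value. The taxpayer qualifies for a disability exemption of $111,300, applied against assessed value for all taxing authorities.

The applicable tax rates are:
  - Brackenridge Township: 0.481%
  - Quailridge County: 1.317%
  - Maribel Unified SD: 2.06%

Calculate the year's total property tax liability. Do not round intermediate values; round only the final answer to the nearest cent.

$27,849.80

Assessed value = $2,251,815 × 0.37 = $833,171.55
Taxable value = $833,171.55 − $111,300 = $721,871.55
Brackenridge Township: $721,871.55 × 0.00481 = $3,472.2021555
Quailridge County: $721,871.55 × 0.01317 = $9,507.0483135
Maribel Unified SD: $721,871.55 × 0.0206 = $14,870.55393
Total = $3,472.2021555 + $9,507.0483135 + $14,870.55393 = $27,849.804399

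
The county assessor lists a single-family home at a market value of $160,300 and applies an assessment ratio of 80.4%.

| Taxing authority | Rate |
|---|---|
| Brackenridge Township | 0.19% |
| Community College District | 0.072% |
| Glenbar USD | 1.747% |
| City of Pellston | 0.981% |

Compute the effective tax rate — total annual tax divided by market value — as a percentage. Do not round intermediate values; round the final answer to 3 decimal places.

Assessed value = $160,300 × 0.804 = $128,881.2
Brackenridge Township: $128,881.2 × 0.0019 = $244.87428
Community College District: $128,881.2 × 0.00072 = $92.794464
Glenbar USD: $128,881.2 × 0.01747 = $2,251.554564
City of Pellston: $128,881.2 × 0.00981 = $1,264.324572
Total tax = $3,853.54788
Effective rate = $3,853.54788 ÷ $160,300 = 2.404% of market value

2.404%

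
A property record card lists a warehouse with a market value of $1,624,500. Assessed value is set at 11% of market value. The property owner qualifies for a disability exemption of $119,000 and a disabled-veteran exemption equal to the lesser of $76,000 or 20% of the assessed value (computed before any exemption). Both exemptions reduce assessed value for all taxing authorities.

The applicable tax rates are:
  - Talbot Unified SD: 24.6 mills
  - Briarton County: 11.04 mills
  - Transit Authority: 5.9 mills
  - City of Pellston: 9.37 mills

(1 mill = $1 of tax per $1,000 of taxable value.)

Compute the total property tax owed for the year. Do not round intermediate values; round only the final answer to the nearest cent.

$1,219.60

Assessed value = $1,624,500 × 0.11 = $178,695
Disabled-veteran exemption = min($76,000, 20% × $178,695) = min($76,000, $35,739) = $35,739 (percentage binds)
Taxable value = $178,695 − $119,000 − $35,739 = $23,956
Talbot Unified SD: $23,956 × 0.0246 = $589.3176
Briarton County: $23,956 × 0.01104 = $264.47424
Transit Authority: $23,956 × 0.0059 = $141.3404
City of Pellston: $23,956 × 0.00937 = $224.46772
Total = $1,219.59996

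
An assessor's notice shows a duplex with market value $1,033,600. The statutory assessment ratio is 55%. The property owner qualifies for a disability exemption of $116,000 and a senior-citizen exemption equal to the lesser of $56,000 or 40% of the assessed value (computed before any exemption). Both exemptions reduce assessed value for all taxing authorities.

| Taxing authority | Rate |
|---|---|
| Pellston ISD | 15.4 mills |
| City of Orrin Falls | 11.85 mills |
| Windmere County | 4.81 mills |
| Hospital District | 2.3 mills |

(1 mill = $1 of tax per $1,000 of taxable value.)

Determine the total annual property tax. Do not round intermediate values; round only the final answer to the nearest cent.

$13,623.05

Assessed value = $1,033,600 × 0.55 = $568,480
Senior-citizen exemption = min($56,000, 40% × $568,480) = min($56,000, $227,392) = $56,000 (dollar cap binds)
Taxable value = $568,480 − $116,000 − $56,000 = $396,480
Pellston ISD: $396,480 × 0.0154 = $6,105.792
City of Orrin Falls: $396,480 × 0.01185 = $4,698.288
Windmere County: $396,480 × 0.00481 = $1,907.0688
Hospital District: $396,480 × 0.0023 = $911.904
Total = $13,623.0528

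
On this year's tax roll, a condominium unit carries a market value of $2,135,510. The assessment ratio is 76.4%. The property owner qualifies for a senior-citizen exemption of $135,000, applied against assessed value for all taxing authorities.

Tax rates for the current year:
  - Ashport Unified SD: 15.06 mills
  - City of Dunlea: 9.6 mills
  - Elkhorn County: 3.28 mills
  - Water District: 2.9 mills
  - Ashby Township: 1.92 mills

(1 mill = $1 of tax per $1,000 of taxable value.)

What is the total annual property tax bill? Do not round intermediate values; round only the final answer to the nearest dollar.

Assessed value = $2,135,510 × 0.764 = $1,631,529.64
Taxable value = $1,631,529.64 − $135,000 = $1,496,529.64
Ashport Unified SD: $1,496,529.64 × 0.01506 = $22,537.7363784
City of Dunlea: $1,496,529.64 × 0.0096 = $14,366.684544
Elkhorn County: $1,496,529.64 × 0.00328 = $4,908.6172192
Water District: $1,496,529.64 × 0.0029 = $4,339.935956
Ashby Township: $1,496,529.64 × 0.00192 = $2,873.3369088
Total = $22,537.7363784 + $14,366.684544 + $4,908.6172192 + $4,339.935956 + $2,873.3369088 = $49,026.3110064

$49,026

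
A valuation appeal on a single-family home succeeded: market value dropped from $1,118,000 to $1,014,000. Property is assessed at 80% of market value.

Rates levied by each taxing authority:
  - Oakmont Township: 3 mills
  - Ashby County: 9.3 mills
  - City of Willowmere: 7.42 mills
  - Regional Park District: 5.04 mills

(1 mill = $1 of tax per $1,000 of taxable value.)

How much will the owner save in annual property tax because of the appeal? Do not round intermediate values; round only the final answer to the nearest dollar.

$2,060

Old assessed value = $1,118,000 × 0.8 = $894,400
New assessed value = $1,014,000 × 0.8 = $811,200
Combined rate = 0.003 + 0.0093 + 0.00742 + 0.00504 = 0.02476
Old tax = $894,400 × 0.02476 = $22,145.344
New tax = $811,200 × 0.02476 = $20,085.312
Reduction = $22,145.344 − $20,085.312 = $2,060.032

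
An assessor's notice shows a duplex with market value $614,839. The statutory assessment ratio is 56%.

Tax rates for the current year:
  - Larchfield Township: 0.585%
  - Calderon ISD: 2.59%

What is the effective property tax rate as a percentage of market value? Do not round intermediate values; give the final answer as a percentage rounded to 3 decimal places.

1.778%

Assessed value = $614,839 × 0.56 = $344,309.84
Larchfield Township: $344,309.84 × 0.00585 = $2,014.212564
Calderon ISD: $344,309.84 × 0.0259 = $8,917.624856
Total tax = $10,931.83742
Effective rate = $10,931.83742 ÷ $614,839 = 1.778% of market value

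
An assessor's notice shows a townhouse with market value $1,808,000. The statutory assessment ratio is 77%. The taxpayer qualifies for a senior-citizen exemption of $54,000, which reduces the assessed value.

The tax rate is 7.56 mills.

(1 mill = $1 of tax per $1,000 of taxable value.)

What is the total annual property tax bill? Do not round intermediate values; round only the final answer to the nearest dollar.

$10,116

Assessed value = $1,808,000 × 0.77 = $1,392,160
Taxable value = $1,392,160 − $54,000 = $1,338,160
Tax = $1,338,160 × 0.00756 = $10,116.4896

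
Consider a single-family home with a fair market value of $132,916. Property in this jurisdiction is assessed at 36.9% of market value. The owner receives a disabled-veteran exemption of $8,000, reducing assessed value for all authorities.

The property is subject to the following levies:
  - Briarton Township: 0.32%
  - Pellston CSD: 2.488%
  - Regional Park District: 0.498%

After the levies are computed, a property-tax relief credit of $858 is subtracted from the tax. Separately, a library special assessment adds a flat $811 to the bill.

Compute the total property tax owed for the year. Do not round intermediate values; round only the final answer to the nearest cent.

Assessed value = $132,916 × 0.369 = $49,046.004
Taxable value = $49,046.004 − $8,000 = $41,046.004
Briarton Township: $41,046.004 × 0.0032 = $131.3472128
Pellston CSD: $41,046.004 × 0.02488 = $1,021.22457952
Regional Park District: $41,046.004 × 0.00498 = $204.40909992
Levies subtotal = $1,356.98089224
After credit = $1,356.98089224 − $858 = $498.98089224
Total = $498.98089224 + $811 = $1,309.98089224

$1,309.98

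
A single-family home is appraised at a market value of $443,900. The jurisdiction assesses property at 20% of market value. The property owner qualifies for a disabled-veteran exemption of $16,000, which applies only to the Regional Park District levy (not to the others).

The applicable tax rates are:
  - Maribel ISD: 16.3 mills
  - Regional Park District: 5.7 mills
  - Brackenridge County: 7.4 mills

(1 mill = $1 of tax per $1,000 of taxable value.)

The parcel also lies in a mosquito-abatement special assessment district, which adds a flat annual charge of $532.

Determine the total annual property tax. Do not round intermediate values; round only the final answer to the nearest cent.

Assessed value = $443,900 × 0.2 = $88,780
Maribel ISD: $88,780 × 0.0163 = $1,447.114
Regional Park District: ($88,780 − $16,000) × 0.0057 = $72,780 × 0.0057 = $414.846
Brackenridge County: $88,780 × 0.0074 = $656.972
Levies subtotal = $2,518.932
Total = $2,518.932 + $532 = $3,050.932

$3,050.93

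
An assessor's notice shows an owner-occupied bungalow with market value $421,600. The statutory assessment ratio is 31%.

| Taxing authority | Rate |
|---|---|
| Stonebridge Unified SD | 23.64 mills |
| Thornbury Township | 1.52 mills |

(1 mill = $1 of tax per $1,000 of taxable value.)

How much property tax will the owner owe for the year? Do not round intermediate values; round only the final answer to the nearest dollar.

Assessed value = $421,600 × 0.31 = $130,696
Stonebridge Unified SD: $130,696 × 0.02364 = $3,089.65344
Thornbury Township: $130,696 × 0.00152 = $198.65792
Total = $3,089.65344 + $198.65792 = $3,288.31136

$3,288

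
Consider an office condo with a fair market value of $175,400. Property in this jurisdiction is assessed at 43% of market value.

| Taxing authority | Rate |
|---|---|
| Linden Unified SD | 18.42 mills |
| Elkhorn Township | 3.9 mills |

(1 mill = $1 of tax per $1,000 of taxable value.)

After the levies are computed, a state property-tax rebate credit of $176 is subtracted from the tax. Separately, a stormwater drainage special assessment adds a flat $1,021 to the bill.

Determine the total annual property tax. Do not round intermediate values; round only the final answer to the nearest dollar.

$2,528

Assessed value = $175,400 × 0.43 = $75,422
Linden Unified SD: $75,422 × 0.01842 = $1,389.27324
Elkhorn Township: $75,422 × 0.0039 = $294.1458
Levies subtotal = $1,683.41904
After credit = $1,683.41904 − $176 = $1,507.41904
Total = $1,507.41904 + $1,021 = $2,528.41904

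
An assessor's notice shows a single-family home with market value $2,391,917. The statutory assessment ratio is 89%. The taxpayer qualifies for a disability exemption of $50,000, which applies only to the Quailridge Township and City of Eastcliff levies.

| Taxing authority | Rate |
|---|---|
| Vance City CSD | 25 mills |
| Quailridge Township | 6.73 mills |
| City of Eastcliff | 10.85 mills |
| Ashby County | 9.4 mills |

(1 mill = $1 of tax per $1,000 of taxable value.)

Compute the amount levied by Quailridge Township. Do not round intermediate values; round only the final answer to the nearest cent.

$13,990.37

Assessed value = $2,391,917 × 0.89 = $2,128,806.13
Quailridge Township taxable value = $2,128,806.13 − $50,000 = $2,078,806.13
Quailridge Township levy = $2,078,806.13 × 0.00673 = $13,990.3652549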